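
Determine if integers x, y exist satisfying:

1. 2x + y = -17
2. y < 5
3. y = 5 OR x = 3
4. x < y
No

The full constraint system is jointly infeasible over the integers. Each constraint and what it forces:

  - 2x + y = -17: is a linear equation tying the variables together
  - y < 5: bounds one variable relative to a constant
  - y = 5 OR x = 3: forces a choice: either y = 5 or x = 3
  - x < y: bounds one variable relative to another variable

Split on the disjunction (y = 5 OR x = 3):
  • If y = 5: this contradicts the bound y ≤ 4.
  • If x = 3: the equation forces y = -23, giving (x, y) = (3, -23), which violates y > x.
Both branches are infeasible, so the system has no integer solution.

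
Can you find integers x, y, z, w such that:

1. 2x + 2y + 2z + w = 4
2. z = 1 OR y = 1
Yes

Take x = 0, y = 1, z = 0, w = 2. Substituting into each constraint:
  (1) 2(0) + 2(1) + 2(0) + 2 = 4 ✓
  (2) y = 1, target 1 ✓ (second branch holds)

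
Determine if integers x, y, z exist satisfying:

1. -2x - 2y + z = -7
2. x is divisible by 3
Yes

Take x = 0, y = 4, z = 1. Substituting into each constraint:
  (1) -2(0) - 2(4) + 1 = -7 ✓
  (2) 0 = 3 × 0, remainder 0 ✓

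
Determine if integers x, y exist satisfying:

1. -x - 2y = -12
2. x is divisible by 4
Yes

Take x = 0, y = 6. Substituting into each constraint:
  (1) 0 - 2(6) = -12 ✓
  (2) 0 = 4 × 0, remainder 0 ✓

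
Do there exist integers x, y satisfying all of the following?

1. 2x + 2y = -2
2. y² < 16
Yes

Take x = 0, y = -1. Substituting into each constraint:
  (1) 2(0) + 2(-1) = -2 ✓
  (2) y² = (-1)² = 1, and 1 < 16 ✓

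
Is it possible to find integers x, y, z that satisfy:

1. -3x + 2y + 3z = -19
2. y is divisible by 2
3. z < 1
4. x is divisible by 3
Yes

Take x = 0, y = -2, z = -5. Substituting into each constraint:
  (1) -3(0) + 2(-2) + 3(-5) = -19 ✓
  (2) -2 = 2 × -1, remainder 0 ✓
  (3) -5 < 1 ✓
  (4) 0 = 3 × 0, remainder 0 ✓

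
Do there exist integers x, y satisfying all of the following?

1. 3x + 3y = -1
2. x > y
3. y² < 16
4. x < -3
No

Even the single constraint (3x + 3y = -1) is infeasible over the integers.

  - 3x + 3y = -1: every term on the left is divisible by 3, so the LHS ≡ 0 (mod 3), but the RHS -1 is not — no integer solution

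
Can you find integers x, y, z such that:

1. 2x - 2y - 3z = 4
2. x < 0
Yes

Take x = -1, y = 0, z = -2. Substituting into each constraint:
  (1) 2(-1) - 2(0) - 3(-2) = 4 ✓
  (2) -1 < 0 ✓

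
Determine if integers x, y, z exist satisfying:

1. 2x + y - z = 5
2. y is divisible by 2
Yes

Take x = 3, y = 0, z = 1. Substituting into each constraint:
  (1) 2(3) + 0 + (-1) = 5 ✓
  (2) 0 = 2 × 0, remainder 0 ✓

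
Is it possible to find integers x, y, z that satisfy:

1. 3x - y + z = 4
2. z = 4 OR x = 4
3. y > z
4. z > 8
Yes

Take x = 4, y = 17, z = 9. Substituting into each constraint:
  (1) 3(4) + (-17) + 9 = 4 ✓
  (2) x = 4, target 4 ✓ (second branch holds)
  (3) 17 > 9 ✓
  (4) 9 > 8 ✓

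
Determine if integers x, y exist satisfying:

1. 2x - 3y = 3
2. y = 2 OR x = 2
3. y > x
No

The full constraint system is jointly infeasible over the integers. Each constraint and what it forces:

  - 2x - 3y = 3: is a linear equation tying the variables together
  - y = 2 OR x = 2: forces a choice: either y = 2 or x = 2
  - y > x: bounds one variable relative to another variable

Split on the disjunction (y = 2 OR x = 2):
  • If y = 2: with y = 2, every remaining term of the linear equation is divisible by 2, so the left side is ≡ 0 (mod 2); but the right side 9 ≡ 1 (mod 2). No integers can satisfy it.
  • If x = 2: with x = 2, every remaining term of the linear equation is divisible by 3, so the left side is ≡ 0 (mod 3); but the right side -1 ≡ 2 (mod 3). No integers can satisfy it.
Both branches are infeasible, so the system has no integer solution.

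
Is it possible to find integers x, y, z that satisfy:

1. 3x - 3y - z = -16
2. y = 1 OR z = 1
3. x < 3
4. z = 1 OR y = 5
Yes

Take x = -5, y = 0, z = 1. Substituting into each constraint:
  (1) 3(-5) - 3(0) + (-1) = -16 ✓
  (2) z = 1, target 1 ✓ (second branch holds)
  (3) -5 < 3 ✓
  (4) z = 1, target 1 ✓ (first branch holds)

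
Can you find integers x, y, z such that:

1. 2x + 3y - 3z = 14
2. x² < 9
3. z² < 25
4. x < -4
No

A contradictory subset is {x² < 9, x < -4}. No integer assignment can satisfy these jointly:

  - x² < 9: restricts x to |x| ≤ 2
  - x < -4: bounds one variable relative to a constant

Direct contradiction: the bounds on x require x ≥ -2 and x ≤ -5 simultaneously, which is empty.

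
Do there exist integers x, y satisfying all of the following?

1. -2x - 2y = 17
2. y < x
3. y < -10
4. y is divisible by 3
No

Even the single constraint (-2x - 2y = 17) is infeasible over the integers.

  - -2x - 2y = 17: every term on the left is divisible by 2, so the LHS ≡ 0 (mod 2), but the RHS 17 is not — no integer solution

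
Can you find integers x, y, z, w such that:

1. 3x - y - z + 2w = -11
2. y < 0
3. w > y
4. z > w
Yes

Take x = -4, y = -2, z = 1, w = 0. Substituting into each constraint:
  (1) 3(-4) + 2 + (-1) + 2(0) = -11 ✓
  (2) -2 < 0 ✓
  (3) 0 > -2 ✓
  (4) 1 > 0 ✓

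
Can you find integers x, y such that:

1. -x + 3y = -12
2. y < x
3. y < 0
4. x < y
No

A contradictory subset is {y < x, x < y}. No integer assignment can satisfy these jointly:

  - y < x: bounds one variable relative to another variable
  - x < y: bounds one variable relative to another variable

Direct contradiction: x > y and y > x cannot both hold.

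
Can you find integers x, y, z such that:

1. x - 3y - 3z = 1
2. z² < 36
Yes

Take x = 1, y = 0, z = 0. Substituting into each constraint:
  (1) 1 - 3(0) - 3(0) = 1 ✓
  (2) z² = (0)² = 0, and 0 < 36 ✓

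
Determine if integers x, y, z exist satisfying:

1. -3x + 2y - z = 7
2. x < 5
Yes

Take x = 0, y = 4, z = 1. Substituting into each constraint:
  (1) -3(0) + 2(4) + (-1) = 7 ✓
  (2) 0 < 5 ✓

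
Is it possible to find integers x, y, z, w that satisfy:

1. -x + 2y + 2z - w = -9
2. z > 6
Yes

Take x = 0, y = -11, z = 7, w = 1. Substituting into each constraint:
  (1) 0 + 2(-11) + 2(7) + (-1) = -9 ✓
  (2) 7 > 6 ✓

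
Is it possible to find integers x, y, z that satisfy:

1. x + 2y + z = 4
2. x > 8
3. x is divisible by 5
Yes

Take x = 10, y = 0, z = -6. Substituting into each constraint:
  (1) 10 + 2(0) + (-6) = 4 ✓
  (2) 10 > 8 ✓
  (3) 10 = 5 × 2, remainder 0 ✓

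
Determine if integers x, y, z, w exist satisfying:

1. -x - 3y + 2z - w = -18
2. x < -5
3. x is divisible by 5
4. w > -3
Yes

Take x = -10, y = 9, z = -1, w = -1. Substituting into each constraint:
  (1) 10 - 3(9) + 2(-1) + 1 = -18 ✓
  (2) -10 < -5 ✓
  (3) -10 = 5 × -2, remainder 0 ✓
  (4) -1 > -3 ✓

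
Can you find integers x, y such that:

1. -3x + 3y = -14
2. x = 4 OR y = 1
No

Even the single constraint (-3x + 3y = -14) is infeasible over the integers.

  - -3x + 3y = -14: every term on the left is divisible by 3, so the LHS ≡ 0 (mod 3), but the RHS -14 is not — no integer solution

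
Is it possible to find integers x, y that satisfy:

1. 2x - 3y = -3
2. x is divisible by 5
Yes

Take x = 0, y = 1. Substituting into each constraint:
  (1) 2(0) - 3(1) = -3 ✓
  (2) 0 = 5 × 0, remainder 0 ✓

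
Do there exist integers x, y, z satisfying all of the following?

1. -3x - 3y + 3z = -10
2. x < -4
No

Even the single constraint (-3x - 3y + 3z = -10) is infeasible over the integers.

  - -3x - 3y + 3z = -10: every term on the left is divisible by 3, so the LHS ≡ 0 (mod 3), but the RHS -10 is not — no integer solution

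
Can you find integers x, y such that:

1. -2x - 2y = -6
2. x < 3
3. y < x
Yes

Take x = 2, y = 1. Substituting into each constraint:
  (1) -2(2) - 2(1) = -6 ✓
  (2) 2 < 3 ✓
  (3) 1 < 2 ✓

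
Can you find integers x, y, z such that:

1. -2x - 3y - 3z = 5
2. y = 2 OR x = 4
Yes

Take x = 5, y = 2, z = -7. Substituting into each constraint:
  (1) -2(5) - 3(2) - 3(-7) = 5 ✓
  (2) y = 2, target 2 ✓ (first branch holds)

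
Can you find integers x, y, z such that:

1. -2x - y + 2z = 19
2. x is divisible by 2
Yes

Take x = 0, y = -19, z = 0. Substituting into each constraint:
  (1) -2(0) + 19 + 2(0) = 19 ✓
  (2) 0 = 2 × 0, remainder 0 ✓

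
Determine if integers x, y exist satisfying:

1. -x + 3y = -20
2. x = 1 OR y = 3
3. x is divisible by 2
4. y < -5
No

A contradictory subset is {-x + 3y = -20, x = 1 OR y = 3, y < -5}. No integer assignment can satisfy these jointly:

  - -x + 3y = -20: is a linear equation tying the variables together
  - x = 1 OR y = 3: forces a choice: either x = 1 or y = 3
  - y < -5: bounds one variable relative to a constant

Split on the disjunction (x = 1 OR y = 3):
  • If x = 1: with x = 1, every remaining term of the linear equation is divisible by 3, so the left side is ≡ 0 (mod 3); but the right side -19 ≡ 2 (mod 3). No integers can satisfy it.
  • If y = 3: this contradicts the bound y ≤ -6.
Both branches are infeasible, so the system has no integer solution.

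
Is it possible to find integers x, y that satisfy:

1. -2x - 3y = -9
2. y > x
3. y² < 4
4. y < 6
No

A contradictory subset is {-2x - 3y = -9, y > x, y² < 4}. No integer assignment can satisfy these jointly:

  - -2x - 3y = -9: is a linear equation tying the variables together
  - y > x: bounds one variable relative to another variable
  - y² < 4: restricts y to |y| ≤ 1

Propagating the comparison: x < y and y ≤ 1 give x ≤ 0. Range argument: with x ∈ [−∞, 0], y ∈ [-1, 1], the left side of the equation is at least -3, but the right side is -9 < -3. No integer solution exists.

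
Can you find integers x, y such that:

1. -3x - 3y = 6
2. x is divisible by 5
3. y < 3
Yes

Take x = 0, y = -2. Substituting into each constraint:
  (1) -3(0) - 3(-2) = 6 ✓
  (2) 0 = 5 × 0, remainder 0 ✓
  (3) -2 < 3 ✓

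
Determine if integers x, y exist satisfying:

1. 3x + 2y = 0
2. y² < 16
Yes

Take x = 0, y = 0. Substituting into each constraint:
  (1) 3(0) + 2(0) = 0 ✓
  (2) y² = (0)² = 0, and 0 < 16 ✓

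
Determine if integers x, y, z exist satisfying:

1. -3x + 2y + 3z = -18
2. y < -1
Yes

Take x = 0, y = -9, z = 0. Substituting into each constraint:
  (1) -3(0) + 2(-9) + 3(0) = -18 ✓
  (2) -9 < -1 ✓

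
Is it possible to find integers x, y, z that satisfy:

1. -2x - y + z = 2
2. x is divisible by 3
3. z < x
Yes

Take x = 0, y = -3, z = -1. Substituting into each constraint:
  (1) -2(0) + 3 + (-1) = 2 ✓
  (2) 0 = 3 × 0, remainder 0 ✓
  (3) -1 < 0 ✓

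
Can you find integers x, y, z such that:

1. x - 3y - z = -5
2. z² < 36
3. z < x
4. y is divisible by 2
Yes

Take x = 0, y = 2, z = -1. Substituting into each constraint:
  (1) 0 - 3(2) + 1 = -5 ✓
  (2) z² = (-1)² = 1, and 1 < 36 ✓
  (3) -1 < 0 ✓
  (4) 2 = 2 × 1, remainder 0 ✓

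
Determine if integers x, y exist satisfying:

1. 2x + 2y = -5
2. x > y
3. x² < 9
No

Even the single constraint (2x + 2y = -5) is infeasible over the integers.

  - 2x + 2y = -5: every term on the left is divisible by 2, so the LHS ≡ 0 (mod 2), but the RHS -5 is not — no integer solution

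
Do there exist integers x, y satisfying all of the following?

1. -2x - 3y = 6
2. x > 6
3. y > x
No

The full constraint system is jointly infeasible over the integers. Each constraint and what it forces:

  - -2x - 3y = 6: is a linear equation tying the variables together
  - x > 6: bounds one variable relative to a constant
  - y > x: bounds one variable relative to another variable

Propagating the comparison: y > x and x ≥ 7 give y ≥ 8. Range argument: with x ∈ [7, ∞], y ∈ [8, ∞], the left side of the equation is at most -38, but the right side is 6 > -38. No integer solution exists.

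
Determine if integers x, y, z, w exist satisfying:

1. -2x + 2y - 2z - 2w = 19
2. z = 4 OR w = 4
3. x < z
No

Even the single constraint (-2x + 2y - 2z - 2w = 19) is infeasible over the integers.

  - -2x + 2y - 2z - 2w = 19: every term on the left is divisible by 2, so the LHS ≡ 0 (mod 2), but the RHS 19 is not — no integer solution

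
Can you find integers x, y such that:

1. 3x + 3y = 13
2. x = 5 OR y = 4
No

Even the single constraint (3x + 3y = 13) is infeasible over the integers.

  - 3x + 3y = 13: every term on the left is divisible by 3, so the LHS ≡ 0 (mod 3), but the RHS 13 is not — no integer solution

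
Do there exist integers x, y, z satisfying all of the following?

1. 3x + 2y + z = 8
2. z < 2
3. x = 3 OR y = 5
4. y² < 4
Yes

Take x = 3, y = 0, z = -1. Substituting into each constraint:
  (1) 3(3) + 2(0) + (-1) = 8 ✓
  (2) -1 < 2 ✓
  (3) x = 3, target 3 ✓ (first branch holds)
  (4) y² = (0)² = 0, and 0 < 4 ✓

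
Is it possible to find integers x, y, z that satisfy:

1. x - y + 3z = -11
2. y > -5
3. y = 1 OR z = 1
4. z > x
Yes

Take x = -14, y = 0, z = 1. Substituting into each constraint:
  (1) (-14) + 0 + 3(1) = -11 ✓
  (2) 0 > -5 ✓
  (3) z = 1, target 1 ✓ (second branch holds)
  (4) 1 > -14 ✓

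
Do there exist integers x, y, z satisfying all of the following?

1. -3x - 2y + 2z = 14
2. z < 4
Yes

Take x = 0, y = -7, z = 0. Substituting into each constraint:
  (1) -3(0) - 2(-7) + 2(0) = 14 ✓
  (2) 0 < 4 ✓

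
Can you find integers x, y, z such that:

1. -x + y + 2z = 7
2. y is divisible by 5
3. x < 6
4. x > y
Yes

Take x = 1, y = 0, z = 4. Substituting into each constraint:
  (1) (-1) + 0 + 2(4) = 7 ✓
  (2) 0 = 5 × 0, remainder 0 ✓
  (3) 1 < 6 ✓
  (4) 1 > 0 ✓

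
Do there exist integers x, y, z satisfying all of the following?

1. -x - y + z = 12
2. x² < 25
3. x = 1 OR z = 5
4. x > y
Yes

Take x = 1, y = 0, z = 13. Substituting into each constraint:
  (1) (-1) + 0 + 13 = 12 ✓
  (2) x² = (1)² = 1, and 1 < 25 ✓
  (3) x = 1, target 1 ✓ (first branch holds)
  (4) 1 > 0 ✓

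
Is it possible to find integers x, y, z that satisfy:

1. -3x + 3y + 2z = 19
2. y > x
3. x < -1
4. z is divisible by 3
No

A contradictory subset is {-3x + 3y + 2z = 19, z is divisible by 3}. No integer assignment can satisfy these jointly:

  - -3x + 3y + 2z = 19: is a linear equation tying the variables together
  - z is divisible by 3: restricts z to multiples of 3

Modular obstruction: writing z = 3z', every remaining term of the linear equation is divisible by 3, so the left side is ≡ 0 (mod 3); but the right side 19 ≡ 1 (mod 3). No integers can satisfy it.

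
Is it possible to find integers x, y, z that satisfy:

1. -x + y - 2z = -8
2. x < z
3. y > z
Yes

Take x = 4, y = 6, z = 5. Substituting into each constraint:
  (1) (-4) + 6 - 2(5) = -8 ✓
  (2) 4 < 5 ✓
  (3) 6 > 5 ✓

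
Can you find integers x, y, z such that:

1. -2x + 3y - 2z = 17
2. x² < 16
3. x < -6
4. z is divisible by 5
No

A contradictory subset is {x² < 16, x < -6}. No integer assignment can satisfy these jointly:

  - x² < 16: restricts x to |x| ≤ 3
  - x < -6: bounds one variable relative to a constant

Direct contradiction: the bounds on x require x ≥ -3 and x ≤ -7 simultaneously, which is empty.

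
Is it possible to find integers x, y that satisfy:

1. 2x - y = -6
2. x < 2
Yes

Take x = -3, y = 0. Substituting into each constraint:
  (1) 2(-3) + 0 = -6 ✓
  (2) -3 < 2 ✓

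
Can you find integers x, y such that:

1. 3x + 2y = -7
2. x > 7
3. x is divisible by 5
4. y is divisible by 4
Yes

Take x = 35, y = -56. Substituting into each constraint:
  (1) 3(35) + 2(-56) = -7 ✓
  (2) 35 > 7 ✓
  (3) 35 = 5 × 7, remainder 0 ✓
  (4) -56 = 4 × -14, remainder 0 ✓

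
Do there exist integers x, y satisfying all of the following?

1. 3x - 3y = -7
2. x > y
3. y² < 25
No

Even the single constraint (3x - 3y = -7) is infeasible over the integers.

  - 3x - 3y = -7: every term on the left is divisible by 3, so the LHS ≡ 0 (mod 3), but the RHS -7 is not — no integer solution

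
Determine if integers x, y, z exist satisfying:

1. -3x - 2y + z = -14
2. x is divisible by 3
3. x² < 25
Yes

Take x = 0, y = 7, z = 0. Substituting into each constraint:
  (1) -3(0) - 2(7) + 0 = -14 ✓
  (2) 0 = 3 × 0, remainder 0 ✓
  (3) x² = (0)² = 0, and 0 < 25 ✓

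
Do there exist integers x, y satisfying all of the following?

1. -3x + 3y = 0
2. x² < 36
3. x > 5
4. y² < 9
No

A contradictory subset is {x² < 36, x > 5}. No integer assignment can satisfy these jointly:

  - x² < 36: restricts x to |x| ≤ 5
  - x > 5: bounds one variable relative to a constant

Direct contradiction: the bounds on x require x ≥ 6 and x ≤ 5 simultaneously, which is empty.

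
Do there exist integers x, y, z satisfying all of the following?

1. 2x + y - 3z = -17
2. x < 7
Yes

Take x = 0, y = -17, z = 0. Substituting into each constraint:
  (1) 2(0) + (-17) - 3(0) = -17 ✓
  (2) 0 < 7 ✓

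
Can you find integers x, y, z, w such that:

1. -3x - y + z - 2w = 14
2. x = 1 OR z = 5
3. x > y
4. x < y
No

A contradictory subset is {x > y, x < y}. No integer assignment can satisfy these jointly:

  - x > y: bounds one variable relative to another variable
  - x < y: bounds one variable relative to another variable

Direct contradiction: x > y and y > x cannot both hold.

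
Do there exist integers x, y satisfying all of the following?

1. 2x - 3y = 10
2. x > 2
Yes

Take x = 5, y = 0. Substituting into each constraint:
  (1) 2(5) - 3(0) = 10 ✓
  (2) 5 > 2 ✓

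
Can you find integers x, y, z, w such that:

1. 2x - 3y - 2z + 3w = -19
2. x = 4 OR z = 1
Yes

Take x = 2, y = 0, z = 1, w = -7. Substituting into each constraint:
  (1) 2(2) - 3(0) - 2(1) + 3(-7) = -19 ✓
  (2) z = 1, target 1 ✓ (second branch holds)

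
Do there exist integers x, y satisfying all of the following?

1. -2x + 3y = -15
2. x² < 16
Yes

Take x = 0, y = -5. Substituting into each constraint:
  (1) -2(0) + 3(-5) = -15 ✓
  (2) x² = (0)² = 0, and 0 < 16 ✓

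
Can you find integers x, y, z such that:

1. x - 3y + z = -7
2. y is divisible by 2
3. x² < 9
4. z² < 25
Yes

Take x = 2, y = 4, z = 3. Substituting into each constraint:
  (1) 2 - 3(4) + 3 = -7 ✓
  (2) 4 = 2 × 2, remainder 0 ✓
  (3) x² = (2)² = 4, and 4 < 9 ✓
  (4) z² = (3)² = 9, and 9 < 25 ✓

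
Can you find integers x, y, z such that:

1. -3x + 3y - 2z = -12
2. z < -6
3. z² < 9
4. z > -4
No

A contradictory subset is {z < -6, z > -4}. No integer assignment can satisfy these jointly:

  - z < -6: bounds one variable relative to a constant
  - z > -4: bounds one variable relative to a constant

Direct contradiction: the bounds on z require z ≥ -3 and z ≤ -7 simultaneously, which is empty.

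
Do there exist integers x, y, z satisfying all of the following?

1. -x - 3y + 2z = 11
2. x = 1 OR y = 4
Yes

Take x = 1, y = 6, z = 15. Substituting into each constraint:
  (1) (-1) - 3(6) + 2(15) = 11 ✓
  (2) x = 1, target 1 ✓ (first branch holds)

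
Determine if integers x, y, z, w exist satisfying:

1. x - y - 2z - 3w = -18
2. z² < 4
Yes

Take x = 0, y = 0, z = 0, w = 6. Substituting into each constraint:
  (1) 0 + 0 - 2(0) - 3(6) = -18 ✓
  (2) z² = (0)² = 0, and 0 < 4 ✓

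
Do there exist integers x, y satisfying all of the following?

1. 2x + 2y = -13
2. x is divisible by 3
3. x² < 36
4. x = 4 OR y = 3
No

Even the single constraint (2x + 2y = -13) is infeasible over the integers.

  - 2x + 2y = -13: every term on the left is divisible by 2, so the LHS ≡ 0 (mod 2), but the RHS -13 is not — no integer solution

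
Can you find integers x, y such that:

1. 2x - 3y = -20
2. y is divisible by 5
Yes

Take x = -10, y = 0. Substituting into each constraint:
  (1) 2(-10) - 3(0) = -20 ✓
  (2) 0 = 5 × 0, remainder 0 ✓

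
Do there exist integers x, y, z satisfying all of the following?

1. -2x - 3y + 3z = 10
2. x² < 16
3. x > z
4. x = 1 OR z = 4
Yes

Take x = 1, y = -4, z = 0. Substituting into each constraint:
  (1) -2(1) - 3(-4) + 3(0) = 10 ✓
  (2) x² = (1)² = 1, and 1 < 16 ✓
  (3) 1 > 0 ✓
  (4) x = 1, target 1 ✓ (first branch holds)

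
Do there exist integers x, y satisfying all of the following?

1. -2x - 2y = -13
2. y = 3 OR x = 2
No

Even the single constraint (-2x - 2y = -13) is infeasible over the integers.

  - -2x - 2y = -13: every term on the left is divisible by 2, so the LHS ≡ 0 (mod 2), but the RHS -13 is not — no integer solution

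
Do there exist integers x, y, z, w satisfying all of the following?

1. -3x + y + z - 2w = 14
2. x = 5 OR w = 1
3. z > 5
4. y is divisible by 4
Yes

Take x = 5, y = 0, z = 29, w = 0. Substituting into each constraint:
  (1) -3(5) + 0 + 29 - 2(0) = 14 ✓
  (2) x = 5, target 5 ✓ (first branch holds)
  (3) 29 > 5 ✓
  (4) 0 = 4 × 0, remainder 0 ✓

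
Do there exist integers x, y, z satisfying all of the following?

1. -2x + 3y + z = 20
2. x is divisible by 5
Yes

Take x = 0, y = 0, z = 20. Substituting into each constraint:
  (1) -2(0) + 3(0) + 20 = 20 ✓
  (2) 0 = 5 × 0, remainder 0 ✓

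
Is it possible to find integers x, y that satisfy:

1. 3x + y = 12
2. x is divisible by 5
Yes

Take x = 0, y = 12. Substituting into each constraint:
  (1) 3(0) + 12 = 12 ✓
  (2) 0 = 5 × 0, remainder 0 ✓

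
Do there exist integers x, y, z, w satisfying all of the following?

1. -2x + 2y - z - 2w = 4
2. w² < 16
Yes

Take x = 0, y = 2, z = 0, w = 0. Substituting into each constraint:
  (1) -2(0) + 2(2) + 0 - 2(0) = 4 ✓
  (2) w² = (0)² = 0, and 0 < 16 ✓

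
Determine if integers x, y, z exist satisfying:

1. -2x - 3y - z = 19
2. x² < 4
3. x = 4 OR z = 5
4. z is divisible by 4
No

A contradictory subset is {x² < 4, x = 4 OR z = 5, z is divisible by 4}. No integer assignment can satisfy these jointly:

  - x² < 4: restricts x to |x| ≤ 1
  - x = 4 OR z = 5: forces a choice: either x = 4 or z = 5
  - z is divisible by 4: restricts z to multiples of 4

Split on the disjunction (x = 4 OR z = 5):
  • If x = 4: this contradicts x² < 4, which requires |x| ≤ 1.
  • If z = 5: this contradicts the divisibility constraint — 5 is not a multiple of 4.
Both branches are infeasible, so the system has no integer solution.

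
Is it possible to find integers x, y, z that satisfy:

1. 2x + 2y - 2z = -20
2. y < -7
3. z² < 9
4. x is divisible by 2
Yes

Take x = 0, y = -10, z = 0. Substituting into each constraint:
  (1) 2(0) + 2(-10) - 2(0) = -20 ✓
  (2) -10 < -7 ✓
  (3) z² = (0)² = 0, and 0 < 9 ✓
  (4) 0 = 2 × 0, remainder 0 ✓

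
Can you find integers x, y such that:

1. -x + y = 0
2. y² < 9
Yes

Take x = 0, y = 0. Substituting into each constraint:
  (1) 0 + 0 = 0 ✓
  (2) y² = (0)² = 0, and 0 < 9 ✓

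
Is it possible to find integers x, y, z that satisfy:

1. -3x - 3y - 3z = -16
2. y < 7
No

Even the single constraint (-3x - 3y - 3z = -16) is infeasible over the integers.

  - -3x - 3y - 3z = -16: every term on the left is divisible by 3, so the LHS ≡ 0 (mod 3), but the RHS -16 is not — no integer solution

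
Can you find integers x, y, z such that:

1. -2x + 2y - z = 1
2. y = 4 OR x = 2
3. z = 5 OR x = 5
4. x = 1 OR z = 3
Yes

Take x = 1, y = 4, z = 5. Substituting into each constraint:
  (1) -2(1) + 2(4) + (-5) = 1 ✓
  (2) y = 4, target 4 ✓ (first branch holds)
  (3) z = 5, target 5 ✓ (first branch holds)
  (4) x = 1, target 1 ✓ (first branch holds)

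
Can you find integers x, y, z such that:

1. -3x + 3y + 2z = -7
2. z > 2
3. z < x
Yes

Take x = 5, y = 0, z = 4. Substituting into each constraint:
  (1) -3(5) + 3(0) + 2(4) = -7 ✓
  (2) 4 > 2 ✓
  (3) 4 < 5 ✓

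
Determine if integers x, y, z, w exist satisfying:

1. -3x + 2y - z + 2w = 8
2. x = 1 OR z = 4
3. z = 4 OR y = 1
Yes

Take x = 0, y = 0, z = 4, w = 6. Substituting into each constraint:
  (1) -3(0) + 2(0) + (-4) + 2(6) = 8 ✓
  (2) z = 4, target 4 ✓ (second branch holds)
  (3) z = 4, target 4 ✓ (first branch holds)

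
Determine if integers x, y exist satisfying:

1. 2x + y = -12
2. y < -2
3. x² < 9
Yes

Take x = 0, y = -12. Substituting into each constraint:
  (1) 2(0) + (-12) = -12 ✓
  (2) -12 < -2 ✓
  (3) x² = (0)² = 0, and 0 < 9 ✓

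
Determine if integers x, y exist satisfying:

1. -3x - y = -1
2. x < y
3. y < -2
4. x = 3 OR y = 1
No

A contradictory subset is {-3x - y = -1, x < y, y < -2}. No integer assignment can satisfy these jointly:

  - -3x - y = -1: is a linear equation tying the variables together
  - x < y: bounds one variable relative to another variable
  - y < -2: bounds one variable relative to a constant

Propagating the comparison: x < y and y ≤ -3 give x ≤ -4. Range argument: with x ∈ [−∞, -4], y ∈ [−∞, -3], the left side of the equation is at least 15, but the right side is -1 < 15. No integer solution exists.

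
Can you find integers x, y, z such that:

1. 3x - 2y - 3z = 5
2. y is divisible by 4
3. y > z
Yes

Take x = -1, y = 8, z = -8. Substituting into each constraint:
  (1) 3(-1) - 2(8) - 3(-8) = 5 ✓
  (2) 8 = 4 × 2, remainder 0 ✓
  (3) 8 > -8 ✓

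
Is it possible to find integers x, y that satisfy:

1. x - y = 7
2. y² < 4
Yes

Take x = 7, y = 0. Substituting into each constraint:
  (1) 7 + 0 = 7 ✓
  (2) y² = (0)² = 0, and 0 < 4 ✓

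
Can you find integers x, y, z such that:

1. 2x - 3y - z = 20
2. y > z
Yes

Take x = 13, y = 2, z = 0. Substituting into each constraint:
  (1) 2(13) - 3(2) + 0 = 20 ✓
  (2) 2 > 0 ✓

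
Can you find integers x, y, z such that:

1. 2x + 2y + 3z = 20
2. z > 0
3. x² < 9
Yes

Take x = 0, y = 7, z = 2. Substituting into each constraint:
  (1) 2(0) + 2(7) + 3(2) = 20 ✓
  (2) 2 > 0 ✓
  (3) x² = (0)² = 0, and 0 < 9 ✓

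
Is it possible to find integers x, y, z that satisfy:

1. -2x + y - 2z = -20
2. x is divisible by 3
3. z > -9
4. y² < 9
Yes

Take x = 0, y = 2, z = 11. Substituting into each constraint:
  (1) -2(0) + 2 - 2(11) = -20 ✓
  (2) 0 = 3 × 0, remainder 0 ✓
  (3) 11 > -9 ✓
  (4) y² = (2)² = 4, and 4 < 9 ✓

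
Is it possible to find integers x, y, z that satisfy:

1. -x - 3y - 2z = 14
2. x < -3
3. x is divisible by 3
Yes

Take x = -6, y = -4, z = 2. Substituting into each constraint:
  (1) 6 - 3(-4) - 2(2) = 14 ✓
  (2) -6 < -3 ✓
  (3) -6 = 3 × -2, remainder 0 ✓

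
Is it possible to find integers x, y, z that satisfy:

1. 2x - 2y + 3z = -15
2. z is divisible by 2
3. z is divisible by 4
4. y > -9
No

A contradictory subset is {2x - 2y + 3z = -15, z is divisible by 4}. No integer assignment can satisfy these jointly:

  - 2x - 2y + 3z = -15: is a linear equation tying the variables together
  - z is divisible by 4: restricts z to multiples of 4

Modular obstruction: writing z = 4z', every remaining term of the linear equation is divisible by 2, so the left side is ≡ 0 (mod 2); but the right side -15 ≡ 1 (mod 2). No integers can satisfy it.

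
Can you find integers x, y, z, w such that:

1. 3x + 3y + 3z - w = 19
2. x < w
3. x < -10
Yes

Take x = -11, y = 18, z = 0, w = 2. Substituting into each constraint:
  (1) 3(-11) + 3(18) + 3(0) + (-2) = 19 ✓
  (2) -11 < 2 ✓
  (3) -11 < -10 ✓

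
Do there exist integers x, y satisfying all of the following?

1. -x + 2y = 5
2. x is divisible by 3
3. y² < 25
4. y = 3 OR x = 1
No

A contradictory subset is {-x + 2y = 5, x is divisible by 3, y = 3 OR x = 1}. No integer assignment can satisfy these jointly:

  - -x + 2y = 5: is a linear equation tying the variables together
  - x is divisible by 3: restricts x to multiples of 3
  - y = 3 OR x = 1: forces a choice: either y = 3 or x = 1

Split on the disjunction (y = 3 OR x = 1):
  • If y = 3: with y = 3, writing x = 3x', every remaining term of the linear equation is divisible by 3, so the left side is ≡ 0 (mod 3); but the right side -1 ≡ 2 (mod 3). No integers can satisfy it.
  • If x = 1: this contradicts the divisibility constraint — 1 is not a multiple of 3.
Both branches are infeasible, so the system has no integer solution.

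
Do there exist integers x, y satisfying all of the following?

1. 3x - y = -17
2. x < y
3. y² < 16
Yes

Take x = -6, y = -1. Substituting into each constraint:
  (1) 3(-6) + 1 = -17 ✓
  (2) -6 < -1 ✓
  (3) y² = (-1)² = 1, and 1 < 16 ✓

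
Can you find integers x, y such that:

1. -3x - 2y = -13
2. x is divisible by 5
Yes

Take x = -5, y = 14. Substituting into each constraint:
  (1) -3(-5) - 2(14) = -13 ✓
  (2) -5 = 5 × -1, remainder 0 ✓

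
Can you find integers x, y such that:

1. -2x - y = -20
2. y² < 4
Yes

Take x = 10, y = 0. Substituting into each constraint:
  (1) -2(10) + 0 = -20 ✓
  (2) y² = (0)² = 0, and 0 < 4 ✓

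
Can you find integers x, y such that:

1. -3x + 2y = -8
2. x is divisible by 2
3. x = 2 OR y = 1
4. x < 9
Yes

Take x = 2, y = -1. Substituting into each constraint:
  (1) -3(2) + 2(-1) = -8 ✓
  (2) 2 = 2 × 1, remainder 0 ✓
  (3) x = 2, target 2 ✓ (first branch holds)
  (4) 2 < 9 ✓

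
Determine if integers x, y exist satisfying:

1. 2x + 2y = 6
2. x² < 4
Yes

Take x = 0, y = 3. Substituting into each constraint:
  (1) 2(0) + 2(3) = 6 ✓
  (2) x² = (0)² = 0, and 0 < 4 ✓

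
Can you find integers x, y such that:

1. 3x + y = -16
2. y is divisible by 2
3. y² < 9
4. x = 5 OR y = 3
No

The full constraint system is jointly infeasible over the integers. Each constraint and what it forces:

  - 3x + y = -16: is a linear equation tying the variables together
  - y is divisible by 2: restricts y to multiples of 2
  - y² < 9: restricts y to |y| ≤ 2
  - x = 5 OR y = 3: forces a choice: either x = 5 or y = 3

Split on the disjunction (x = 5 OR y = 3):
  • If x = 5: with x = 5, writing y = 2y', every remaining term of the linear equation is divisible by 2, so the left side is ≡ 0 (mod 2); but the right side -31 ≡ 1 (mod 2). No integers can satisfy it.
  • If y = 3: this contradicts the divisibility constraint — 3 is not a multiple of 2.
Both branches are infeasible, so the system has no integer solution.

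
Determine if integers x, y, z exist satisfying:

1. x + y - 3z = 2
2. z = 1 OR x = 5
Yes

Take x = 5, y = -3, z = 0. Substituting into each constraint:
  (1) 5 + (-3) - 3(0) = 2 ✓
  (2) x = 5, target 5 ✓ (second branch holds)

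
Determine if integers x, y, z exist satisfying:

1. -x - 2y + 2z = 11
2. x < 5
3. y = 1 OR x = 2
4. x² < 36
Yes

Take x = -5, y = 1, z = 4. Substituting into each constraint:
  (1) 5 - 2(1) + 2(4) = 11 ✓
  (2) -5 < 5 ✓
  (3) y = 1, target 1 ✓ (first branch holds)
  (4) x² = (-5)² = 25, and 25 < 36 ✓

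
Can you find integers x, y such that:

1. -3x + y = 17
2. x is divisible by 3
Yes

Take x = 0, y = 17. Substituting into each constraint:
  (1) -3(0) + 17 = 17 ✓
  (2) 0 = 3 × 0, remainder 0 ✓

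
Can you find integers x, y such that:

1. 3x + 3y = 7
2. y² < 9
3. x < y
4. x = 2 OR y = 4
No

Even the single constraint (3x + 3y = 7) is infeasible over the integers.

  - 3x + 3y = 7: every term on the left is divisible by 3, so the LHS ≡ 0 (mod 3), but the RHS 7 is not — no integer solution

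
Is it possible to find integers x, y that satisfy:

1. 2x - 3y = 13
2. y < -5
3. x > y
Yes

Take x = -4, y = -7. Substituting into each constraint:
  (1) 2(-4) - 3(-7) = 13 ✓
  (2) -7 < -5 ✓
  (3) -4 > -7 ✓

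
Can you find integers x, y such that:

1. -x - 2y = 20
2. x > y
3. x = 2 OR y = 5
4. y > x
No

A contradictory subset is {x > y, y > x}. No integer assignment can satisfy these jointly:

  - x > y: bounds one variable relative to another variable
  - y > x: bounds one variable relative to another variable

Direct contradiction: x > y and y > x cannot both hold.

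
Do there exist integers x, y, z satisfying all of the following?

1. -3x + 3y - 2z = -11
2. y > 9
Yes

Take x = 13, y = 10, z = 1. Substituting into each constraint:
  (1) -3(13) + 3(10) - 2(1) = -11 ✓
  (2) 10 > 9 ✓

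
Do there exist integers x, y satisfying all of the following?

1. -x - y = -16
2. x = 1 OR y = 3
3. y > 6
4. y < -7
No

A contradictory subset is {y > 6, y < -7}. No integer assignment can satisfy these jointly:

  - y > 6: bounds one variable relative to a constant
  - y < -7: bounds one variable relative to a constant

Direct contradiction: the bounds on y require y ≥ 7 and y ≤ -8 simultaneously, which is empty.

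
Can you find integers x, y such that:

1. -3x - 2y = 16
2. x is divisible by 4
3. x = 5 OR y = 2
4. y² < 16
No

A contradictory subset is {-3x - 2y = 16, x is divisible by 4, x = 5 OR y = 2}. No integer assignment can satisfy these jointly:

  - -3x - 2y = 16: is a linear equation tying the variables together
  - x is divisible by 4: restricts x to multiples of 4
  - x = 5 OR y = 2: forces a choice: either x = 5 or y = 2

Split on the disjunction (x = 5 OR y = 2):
  • If x = 5: this contradicts the divisibility constraint — 5 is not a multiple of 4.
  • If y = 2: with y = 2, writing x = 4x', every remaining term of the linear equation is divisible by 12, so the left side is ≡ 0 (mod 12); but the right side 20 ≡ 8 (mod 12). No integers can satisfy it.
Both branches are infeasible, so the system has no integer solution.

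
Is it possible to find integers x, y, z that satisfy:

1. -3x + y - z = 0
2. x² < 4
Yes

Take x = 0, y = 0, z = 0. Substituting into each constraint:
  (1) -3(0) + 0 + 0 = 0 ✓
  (2) x² = (0)² = 0, and 0 < 4 ✓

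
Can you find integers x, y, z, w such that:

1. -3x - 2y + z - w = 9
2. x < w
Yes

Take x = 0, y = 0, z = 10, w = 1. Substituting into each constraint:
  (1) -3(0) - 2(0) + 10 + (-1) = 9 ✓
  (2) 0 < 1 ✓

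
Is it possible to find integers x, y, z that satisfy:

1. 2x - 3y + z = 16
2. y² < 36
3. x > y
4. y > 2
Yes

Take x = 4, y = 3, z = 17. Substituting into each constraint:
  (1) 2(4) - 3(3) + 17 = 16 ✓
  (2) y² = (3)² = 9, and 9 < 36 ✓
  (3) 4 > 3 ✓
  (4) 3 > 2 ✓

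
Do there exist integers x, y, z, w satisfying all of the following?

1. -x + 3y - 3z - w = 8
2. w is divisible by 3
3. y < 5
Yes

Take x = -8, y = 0, z = 0, w = 0. Substituting into each constraint:
  (1) 8 + 3(0) - 3(0) + 0 = 8 ✓
  (2) 0 = 3 × 0, remainder 0 ✓
  (3) 0 < 5 ✓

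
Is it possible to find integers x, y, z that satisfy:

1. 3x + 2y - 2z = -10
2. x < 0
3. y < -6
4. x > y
Yes

Take x = -2, y = -7, z = -5. Substituting into each constraint:
  (1) 3(-2) + 2(-7) - 2(-5) = -10 ✓
  (2) -2 < 0 ✓
  (3) -7 < -6 ✓
  (4) -2 > -7 ✓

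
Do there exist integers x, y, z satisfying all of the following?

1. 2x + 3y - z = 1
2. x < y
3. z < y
Yes

Take x = -1, y = 1, z = 0. Substituting into each constraint:
  (1) 2(-1) + 3(1) + 0 = 1 ✓
  (2) -1 < 1 ✓
  (3) 0 < 1 ✓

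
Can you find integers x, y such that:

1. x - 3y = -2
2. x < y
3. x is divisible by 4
Yes

Take x = -8, y = -2. Substituting into each constraint:
  (1) (-8) - 3(-2) = -2 ✓
  (2) -8 < -2 ✓
  (3) -8 = 4 × -2, remainder 0 ✓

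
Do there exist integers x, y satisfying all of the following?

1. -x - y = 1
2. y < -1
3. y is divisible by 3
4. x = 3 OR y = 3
No

The full constraint system is jointly infeasible over the integers. Each constraint and what it forces:

  - -x - y = 1: is a linear equation tying the variables together
  - y < -1: bounds one variable relative to a constant
  - y is divisible by 3: restricts y to multiples of 3
  - x = 3 OR y = 3: forces a choice: either x = 3 or y = 3

Split on the disjunction (x = 3 OR y = 3):
  • If x = 3: with x = 3, writing y = 3y', every remaining term of the linear equation is divisible by 3, so the left side is ≡ 0 (mod 3); but the right side 4 ≡ 1 (mod 3). No integers can satisfy it.
  • If y = 3: this contradicts the bound y ≤ -2.
Both branches are infeasible, so the system has no integer solution.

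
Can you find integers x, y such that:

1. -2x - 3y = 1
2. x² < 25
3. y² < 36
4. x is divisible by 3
No

A contradictory subset is {-2x - 3y = 1, x is divisible by 3}. No integer assignment can satisfy these jointly:

  - -2x - 3y = 1: is a linear equation tying the variables together
  - x is divisible by 3: restricts x to multiples of 3

Modular obstruction: writing x = 3x', every remaining term of the linear equation is divisible by 3, so the left side is ≡ 0 (mod 3); but the right side 1 ≡ 1 (mod 3). No integers can satisfy it.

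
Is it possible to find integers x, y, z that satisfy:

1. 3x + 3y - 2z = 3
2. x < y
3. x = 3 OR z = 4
Yes

Take x = 3, y = 4, z = 9. Substituting into each constraint:
  (1) 3(3) + 3(4) - 2(9) = 3 ✓
  (2) 3 < 4 ✓
  (3) x = 3, target 3 ✓ (first branch holds)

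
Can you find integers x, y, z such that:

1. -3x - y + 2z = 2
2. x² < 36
Yes

Take x = -1, y = 1, z = 0. Substituting into each constraint:
  (1) -3(-1) + (-1) + 2(0) = 2 ✓
  (2) x² = (-1)² = 1, and 1 < 36 ✓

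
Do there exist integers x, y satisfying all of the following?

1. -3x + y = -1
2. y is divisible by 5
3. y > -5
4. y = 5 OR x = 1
Yes

Take x = 2, y = 5. Substituting into each constraint:
  (1) -3(2) + 5 = -1 ✓
  (2) 5 = 5 × 1, remainder 0 ✓
  (3) 5 > -5 ✓
  (4) y = 5, target 5 ✓ (first branch holds)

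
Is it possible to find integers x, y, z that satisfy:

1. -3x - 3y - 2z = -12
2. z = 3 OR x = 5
Yes

Take x = 5, y = 1, z = -3. Substituting into each constraint:
  (1) -3(5) - 3(1) - 2(-3) = -12 ✓
  (2) x = 5, target 5 ✓ (second branch holds)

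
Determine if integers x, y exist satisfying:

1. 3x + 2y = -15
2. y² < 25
Yes

Take x = -5, y = 0. Substituting into each constraint:
  (1) 3(-5) + 2(0) = -15 ✓
  (2) y² = (0)² = 0, and 0 < 25 ✓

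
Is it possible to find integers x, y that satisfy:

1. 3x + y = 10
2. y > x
Yes

Take x = 2, y = 4. Substituting into each constraint:
  (1) 3(2) + 4 = 10 ✓
  (2) 4 > 2 ✓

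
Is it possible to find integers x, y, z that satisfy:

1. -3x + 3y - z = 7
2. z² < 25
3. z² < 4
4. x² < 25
Yes

Take x = 0, y = 2, z = -1. Substituting into each constraint:
  (1) -3(0) + 3(2) + 1 = 7 ✓
  (2) z² = (-1)² = 1, and 1 < 25 ✓
  (3) z² = (-1)² = 1, and 1 < 4 ✓
  (4) x² = (0)² = 0, and 0 < 25 ✓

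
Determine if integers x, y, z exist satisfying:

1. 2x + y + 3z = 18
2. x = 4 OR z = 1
Yes

Take x = 0, y = 15, z = 1. Substituting into each constraint:
  (1) 2(0) + 15 + 3(1) = 18 ✓
  (2) z = 1, target 1 ✓ (second branch holds)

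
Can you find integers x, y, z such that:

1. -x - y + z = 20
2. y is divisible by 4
Yes

Take x = 0, y = 0, z = 20. Substituting into each constraint:
  (1) 0 + 0 + 20 = 20 ✓
  (2) 0 = 4 × 0, remainder 0 ✓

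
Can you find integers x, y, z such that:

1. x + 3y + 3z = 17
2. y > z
Yes

Take x = 20, y = 0, z = -1. Substituting into each constraint:
  (1) 20 + 3(0) + 3(-1) = 17 ✓
  (2) 0 > -1 ✓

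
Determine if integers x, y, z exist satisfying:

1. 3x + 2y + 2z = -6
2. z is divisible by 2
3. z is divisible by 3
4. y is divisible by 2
Yes

Take x = -2, y = 0, z = 0. Substituting into each constraint:
  (1) 3(-2) + 2(0) + 2(0) = -6 ✓
  (2) 0 = 2 × 0, remainder 0 ✓
  (3) 0 = 3 × 0, remainder 0 ✓
  (4) 0 = 2 × 0, remainder 0 ✓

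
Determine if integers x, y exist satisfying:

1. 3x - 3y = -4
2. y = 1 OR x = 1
No

Even the single constraint (3x - 3y = -4) is infeasible over the integers.

  - 3x - 3y = -4: every term on the left is divisible by 3, so the LHS ≡ 0 (mod 3), but the RHS -4 is not — no integer solution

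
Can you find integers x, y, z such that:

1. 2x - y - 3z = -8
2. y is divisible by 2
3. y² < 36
Yes

Take x = 0, y = 2, z = 2. Substituting into each constraint:
  (1) 2(0) + (-2) - 3(2) = -8 ✓
  (2) 2 = 2 × 1, remainder 0 ✓
  (3) y² = (2)² = 4, and 4 < 36 ✓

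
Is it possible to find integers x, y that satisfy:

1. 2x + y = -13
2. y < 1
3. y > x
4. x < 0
Yes

Take x = -5, y = -3. Substituting into each constraint:
  (1) 2(-5) + (-3) = -13 ✓
  (2) -3 < 1 ✓
  (3) -3 > -5 ✓
  (4) -5 < 0 ✓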